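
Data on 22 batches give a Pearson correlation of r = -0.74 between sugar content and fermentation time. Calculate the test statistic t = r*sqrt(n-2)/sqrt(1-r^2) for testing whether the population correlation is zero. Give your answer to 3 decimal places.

t = r·√(n−2) / √(1−r²) with r = -0.74, n = 22
  = -0.74·√20 / √(1 − 0.5476)
  = -0.74·4.472136 / 0.672607
  = -3.309381 / 0.672607 = -4.920

-4.920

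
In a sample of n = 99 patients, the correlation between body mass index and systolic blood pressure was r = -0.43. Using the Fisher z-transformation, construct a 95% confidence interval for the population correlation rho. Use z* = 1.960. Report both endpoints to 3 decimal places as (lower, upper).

(-0.578, -0.254)

Fisher z: z_r = atanh(r) = ½·ln((1+(-0.43))/(1−(-0.43))) = -0.459897
SE(z) = 1/√(n−3) = 1/√96 = 0.102062
95% ⇒ z* = 1.960; margin = 1.960·0.102062 = 0.200042
CI on z-scale: (-0.659939, -0.259855)
Back-transform: tanh(-0.659939) = -0.578323, tanh(-0.259855) = -0.254160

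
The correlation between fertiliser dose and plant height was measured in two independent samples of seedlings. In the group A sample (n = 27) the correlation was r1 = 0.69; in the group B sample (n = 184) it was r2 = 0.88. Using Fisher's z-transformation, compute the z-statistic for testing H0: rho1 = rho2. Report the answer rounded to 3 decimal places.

-2.430

z1 = atanh(0.69) = 0.847956,  z2 = atanh(0.88) = 1.375768
SE = √(1/(n1−3) + 1/(n2−3)) = √(1/24 + 1/181) = √(0.0416667 + 0.0055249) = √0.0471916 = 0.217236
z = (z1 − z2)/SE = (0.847956 − 1.375768) / 0.217236 = -0.527812 / 0.217236 = -2.430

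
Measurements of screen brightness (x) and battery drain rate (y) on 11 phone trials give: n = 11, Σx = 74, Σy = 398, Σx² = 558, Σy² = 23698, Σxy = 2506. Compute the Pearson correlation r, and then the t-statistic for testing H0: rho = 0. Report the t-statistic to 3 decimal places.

S_xy = nΣxy − ΣxΣy = 11·2506 − 74·398 = 27566 − 29452 = -1886
S_xx = nΣx² − (Σx)² = 11·558 − 74² = 6138 − 5476 = 662
S_yy = nΣy² − (Σy)² = 11·23698 − 398² = 260678 − 158404 = 102274
r = S_xy / √(S_xx·S_yy) = -1886 / √(662·102274) = -1886 / √67705388 = -1886 / 8228.3284 = -0.2292
t = r·√(n−2)/√(1−r²) = -0.2292·√9 / √(1−0.052533) = -0.687600 / 0.973379 = -0.706

-0.706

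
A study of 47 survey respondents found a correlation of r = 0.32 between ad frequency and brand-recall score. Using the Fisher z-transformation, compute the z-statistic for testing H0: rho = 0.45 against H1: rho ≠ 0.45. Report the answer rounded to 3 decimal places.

z_r = atanh(0.32) = 0.331647,  z_0 = atanh(0.45) = 0.484700
SE = 1/√(n−3) = 1/√44 = 0.150756
z = (z_r − z_0)/SE = (0.331647 − 0.484700) / 0.150756 = -0.153053 / 0.150756 = -1.015

-1.015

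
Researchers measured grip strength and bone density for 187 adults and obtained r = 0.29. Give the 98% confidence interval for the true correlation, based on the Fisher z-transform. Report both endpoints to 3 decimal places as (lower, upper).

Fisher z: z_r = atanh(r) = ½·ln((1+0.29)/(1−0.29)) = 0.298566
SE(z) = 1/√(n−3) = 1/√184 = 0.073721
98% ⇒ z* = 2.326; margin = 2.326·0.073721 = 0.171475
CI on z-scale: (0.127091, 0.470041)
Back-transform: tanh(0.127091) = 0.126411, tanh(0.470041) = 0.438232

(0.126, 0.438)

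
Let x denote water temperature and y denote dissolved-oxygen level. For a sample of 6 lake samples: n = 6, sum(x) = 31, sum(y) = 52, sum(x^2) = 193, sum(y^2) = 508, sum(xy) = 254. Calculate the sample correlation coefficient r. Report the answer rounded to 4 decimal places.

Numerator: nΣxy − (Σx)(Σy) = 6·254 − (31)(52) = -88
Denominator: √[(nΣx²−(Σx)²)(nΣy²−(Σy)²)]
  nΣx²−(Σx)² = 6·193 − 961 = 197;  nΣy²−(Σy)² = 6·508 − 2704 = 344
  √(197·344) = √67768 = 260.3229
r = -88 / 260.3229 = -0.3380

-0.3380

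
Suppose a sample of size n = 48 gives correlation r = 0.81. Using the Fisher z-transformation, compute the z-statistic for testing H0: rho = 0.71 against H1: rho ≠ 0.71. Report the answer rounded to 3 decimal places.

1.609

z_r = atanh(0.81) = 1.127029,  z_0 = atanh(0.71) = 0.887184
SE = 1/√(n−3) = 1/√45 = 0.149071
z = (z_r − z_0)/SE = (1.127029 − 0.887184) / 0.149071 = 0.239845 / 0.149071 = 1.609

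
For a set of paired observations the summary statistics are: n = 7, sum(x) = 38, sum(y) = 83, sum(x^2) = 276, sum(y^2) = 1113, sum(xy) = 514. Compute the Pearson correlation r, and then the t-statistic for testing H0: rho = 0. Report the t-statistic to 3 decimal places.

2.014

S_xy = nΣxy − ΣxΣy = 7·514 − 38·83 = 3598 − 3154 = 444
S_xx = nΣx² − (Σx)² = 7·276 − 38² = 1932 − 1444 = 488
S_yy = nΣy² − (Σy)² = 7·1113 − 83² = 7791 − 6889 = 902
r = S_xy / √(S_xx·S_yy) = 444 / √(488·902) = 444 / √440176 = 444 / 663.4576 = 0.6692
t = r·√(n−2)/√(1−r²) = 0.6692·√5 / √(1−0.447829) = 1.496377 / 0.743082 = 2.014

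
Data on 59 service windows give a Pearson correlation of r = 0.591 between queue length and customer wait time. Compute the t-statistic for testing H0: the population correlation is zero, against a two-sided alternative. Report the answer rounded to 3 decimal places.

5.531

1 − r² = 1 − 0.349281 = 0.650719;  √(1−r²) = 0.806672
√(n−2) = √57 = 7.549834
t = r·√(n−2)/√(1−r²) = 0.591 · 7.549834 / 0.806672 = 5.531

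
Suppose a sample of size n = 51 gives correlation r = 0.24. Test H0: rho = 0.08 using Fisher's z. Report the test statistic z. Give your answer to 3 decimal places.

1.140

Fisher z: atanh(0.24) = 0.244774, atanh(0.08) = 0.080171
z = (z_r − z_0)·√(n−3) = (0.244774 − 0.080171)·√48 = 0.164603 · 6.928203 = 1.140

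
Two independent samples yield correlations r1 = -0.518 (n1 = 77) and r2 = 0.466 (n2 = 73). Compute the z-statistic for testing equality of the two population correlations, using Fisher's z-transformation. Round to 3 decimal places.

-6.469

Fisher z-transforms: z1 = atanh(-0.518) = -0.573602, z2 = atanh(0.466) = 0.504949; difference d = -1.078551
Var(d) = 1/74 + 1/70 = 0.0135135 + 0.0142857 = 0.0277992
z = d/√Var(d) = -1.078551 / √0.0277992 = -1.078551 / 0.166731 = -6.469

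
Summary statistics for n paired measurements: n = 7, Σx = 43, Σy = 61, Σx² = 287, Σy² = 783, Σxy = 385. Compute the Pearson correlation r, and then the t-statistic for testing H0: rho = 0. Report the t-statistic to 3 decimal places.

0.306

Numerator: nΣxy − (Σx)(Σy) = 7·385 − (43)(61) = 72
Denominator: √[(nΣx²−(Σx)²)(nΣy²−(Σy)²)]
  nΣx²−(Σx)² = 7·287 − 1849 = 160;  nΣy²−(Σy)² = 7·783 − 3721 = 1760
  √(160·1760) = √281600 = 530.6600
r = 72 / 530.6600 = 0.1357
t = r·√(n−2)/√(1−r²) = 0.1357·√5 / √(1−0.018414) = 0.303434 / 0.990750 = 0.306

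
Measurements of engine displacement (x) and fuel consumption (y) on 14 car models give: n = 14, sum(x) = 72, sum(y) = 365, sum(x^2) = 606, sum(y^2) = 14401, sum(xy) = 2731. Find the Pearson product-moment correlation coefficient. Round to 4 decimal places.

0.7957

S_xy = nΣxy − ΣxΣy = 14·2731 − 72·365 = 38234 − 26280 = 11954
S_xx = nΣx² − (Σx)² = 14·606 − 72² = 8484 − 5184 = 3300
S_yy = nΣy² − (Σy)² = 14·14401 − 365² = 201614 − 133225 = 68389
r = S_xy / √(S_xx·S_yy) = 11954 / √(3300·68389) = 11954 / √225683700 = 11954 / 15022.7727 = 0.7957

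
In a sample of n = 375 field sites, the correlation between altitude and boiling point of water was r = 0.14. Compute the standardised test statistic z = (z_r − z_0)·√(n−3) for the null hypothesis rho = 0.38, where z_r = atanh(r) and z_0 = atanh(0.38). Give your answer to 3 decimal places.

-4.998

Fisher z: atanh(0.14) = 0.140926, atanh(0.38) = 0.400060
z = (z_r − z_0)·√(n−3) = (0.140926 − 0.400060)·√372 = -0.259134 · 19.287302 = -4.998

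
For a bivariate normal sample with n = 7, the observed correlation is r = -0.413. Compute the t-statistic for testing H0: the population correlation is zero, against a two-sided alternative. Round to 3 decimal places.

t = r·√(n−2) / √(1−r²) with r = -0.413, n = 7
  = -0.413·√5 / √(1 − 0.170569)
  = -0.413·2.236068 / 0.910731
  = -0.923496 / 0.910731 = -1.014

-1.014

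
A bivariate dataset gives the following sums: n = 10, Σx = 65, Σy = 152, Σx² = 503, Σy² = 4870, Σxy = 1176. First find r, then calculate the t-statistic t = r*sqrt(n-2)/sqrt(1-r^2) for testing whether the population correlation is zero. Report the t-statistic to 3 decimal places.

1.287

S_xy = nΣxy − ΣxΣy = 10·1176 − 65·152 = 11760 − 9880 = 1880
S_xx = nΣx² − (Σx)² = 10·503 − 65² = 5030 − 4225 = 805
S_yy = nΣy² − (Σy)² = 10·4870 − 152² = 48700 − 23104 = 25596
r = S_xy / √(S_xx·S_yy) = 1880 / √(805·25596) = 1880 / √20604780 = 1880 / 4539.2488 = 0.4142
t = r·√(n−2)/√(1−r²) = 0.4142·√8 / √(1−0.171562) = 1.171535 / 0.910186 = 1.287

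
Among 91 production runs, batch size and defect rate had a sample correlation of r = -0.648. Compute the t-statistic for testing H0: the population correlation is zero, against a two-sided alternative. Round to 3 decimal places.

1 − r² = 1 − 0.419904 = 0.580096;  √(1−r²) = 0.761640
√(n−2) = √89 = 9.433981
t = r·√(n−2)/√(1−r²) = -0.648 · 9.433981 / 0.761640 = -8.026

-8.026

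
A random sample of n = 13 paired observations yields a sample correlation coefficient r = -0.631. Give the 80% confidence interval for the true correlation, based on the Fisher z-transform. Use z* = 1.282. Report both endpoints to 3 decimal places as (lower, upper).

(-0.817, -0.325)

Fisher z: z_r = atanh(r) = ½·ln((1+(-0.631))/(1−(-0.631))) = -0.743076
SE(z) = 1/√(n−3) = 1/√10 = 0.316228
80% ⇒ z* = 1.282; margin = 1.282·0.316228 = 0.405404
CI on z-scale: (-1.148480, -0.337672)
Back-transform: tanh(-1.148480) = -0.817250, tanh(-0.337672) = -0.325397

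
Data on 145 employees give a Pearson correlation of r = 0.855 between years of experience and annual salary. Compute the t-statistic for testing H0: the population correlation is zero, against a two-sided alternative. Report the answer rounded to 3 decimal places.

1 − r² = 1 − 0.731025 = 0.268975;  √(1−r²) = 0.518628
√(n−2) = √143 = 11.958261
t = r·√(n−2)/√(1−r²) = 0.855 · 11.958261 / 0.518628 = 19.714

19.714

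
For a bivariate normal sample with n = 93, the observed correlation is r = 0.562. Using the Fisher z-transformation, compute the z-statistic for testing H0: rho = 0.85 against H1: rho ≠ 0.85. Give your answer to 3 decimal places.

-5.886

z_r = atanh(0.562) = 0.635752,  z_0 = atanh(0.85) = 1.256153
SE = 1/√(n−3) = 1/√90 = 0.105409
z = (z_r − z_0)/SE = (0.635752 − 1.256153) / 0.105409 = -0.620401 / 0.105409 = -5.886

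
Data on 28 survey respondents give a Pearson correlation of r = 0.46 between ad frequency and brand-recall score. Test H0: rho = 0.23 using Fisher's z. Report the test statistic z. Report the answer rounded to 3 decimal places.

1.316

z_r = atanh(0.46) = 0.497311,  z_0 = atanh(0.23) = 0.234189
SE = 1/√(n−3) = 1/√25 = 0.200000
z = (z_r − z_0)/SE = (0.497311 − 0.234189) / 0.200000 = 0.263122 / 0.200000 = 1.316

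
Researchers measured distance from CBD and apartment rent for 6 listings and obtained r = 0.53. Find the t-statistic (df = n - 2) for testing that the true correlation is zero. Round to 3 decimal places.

1 − r² = 1 − 0.2809 = 0.7191;  √(1−r²) = 0.847998
√(n−2) = √4 = 2.000000
t = r·√(n−2)/√(1−r²) = 0.53 · 2.000000 / 0.847998 = 1.250

1.250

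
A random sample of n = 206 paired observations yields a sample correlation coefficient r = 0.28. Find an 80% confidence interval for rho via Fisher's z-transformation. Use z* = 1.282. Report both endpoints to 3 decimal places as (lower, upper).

(0.195, 0.361)

z_r = atanh(0.28) = 0.287682;  SE = 1/√(n−3) = 1/√203 = 0.070186
z-limits: 0.287682 ± 1.282·0.070186 = 0.287682 ± 0.089978 = [0.197704, 0.377660]
ρ-limits: (tanh 0.197704, tanh 0.377660) = (0.195, 0.361)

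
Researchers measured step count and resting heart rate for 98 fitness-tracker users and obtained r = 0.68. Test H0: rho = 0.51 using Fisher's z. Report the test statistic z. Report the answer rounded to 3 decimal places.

2.596

z_r = atanh(0.68) = 0.829114,  z_0 = atanh(0.51) = 0.562730
SE = 1/√(n−3) = 1/√95 = 0.102598
z = (z_r − z_0)/SE = (0.829114 − 0.562730) / 0.102598 = 0.266384 / 0.102598 = 2.596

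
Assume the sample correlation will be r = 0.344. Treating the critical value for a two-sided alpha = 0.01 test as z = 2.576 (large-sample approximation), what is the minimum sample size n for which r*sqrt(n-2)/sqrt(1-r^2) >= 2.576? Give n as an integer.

52

r√(n−2)/√(1−r²) ≥ 2.576  ⇔  n−2 ≥ (2.576)²·(1−r²)/r²
(1−r²)/r² = (1−0.118336)/0.118336 = 7.4505
n ≥ 2 + 6.635776·7.4505 = 2 + 49.4398 = 51.4398
⌈51.4398⌉ = 52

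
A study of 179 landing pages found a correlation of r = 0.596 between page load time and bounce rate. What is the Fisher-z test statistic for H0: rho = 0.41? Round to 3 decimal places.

3.334

z_r = atanh(0.596) = 0.686920,  z_0 = atanh(0.41) = 0.435611
SE = 1/√(n−3) = 1/√176 = 0.075378
z = (z_r − z_0)/SE = (0.686920 − 0.435611) / 0.075378 = 0.251309 / 0.075378 = 3.334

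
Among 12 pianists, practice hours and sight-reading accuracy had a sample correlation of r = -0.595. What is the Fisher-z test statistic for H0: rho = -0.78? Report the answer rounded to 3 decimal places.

1.080

Fisher z: atanh(-0.595) = -0.685371, atanh(-0.78) = -1.045371
z = (z_r − z_0)·√(n−3) = (-0.685371 − (-1.045371))·√9 = 0.360000 · 3.000000 = 1.080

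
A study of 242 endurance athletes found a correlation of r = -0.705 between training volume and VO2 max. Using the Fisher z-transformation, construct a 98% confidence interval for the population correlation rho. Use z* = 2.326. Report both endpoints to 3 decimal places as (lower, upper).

(-0.773, -0.621)

Fisher z: z_r = atanh(r) = ½·ln((1+(-0.705))/(1−(-0.705))) = -0.877173
SE(z) = 1/√(n−3) = 1/√239 = 0.064685
98% ⇒ z* = 2.326; margin = 2.326·0.064685 = 0.150457
CI on z-scale: (-1.027630, -0.726716)
Back-transform: tanh(-1.027630) = -0.772956, tanh(-0.726716) = -0.621052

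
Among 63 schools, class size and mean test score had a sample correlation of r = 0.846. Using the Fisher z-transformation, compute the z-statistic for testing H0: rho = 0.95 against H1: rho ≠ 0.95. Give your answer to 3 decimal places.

Fisher z: atanh(0.846) = 1.241912, atanh(0.95) = 1.831781
z = (z_r − z_0)·√(n−3) = (1.241912 − 1.831781)·√60 = -0.589869 · 7.745967 = -4.569

-4.569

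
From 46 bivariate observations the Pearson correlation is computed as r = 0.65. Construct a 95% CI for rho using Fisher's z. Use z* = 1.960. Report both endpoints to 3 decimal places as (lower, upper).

z_r = atanh(0.65) = 0.775299;  SE = 1/√(n−3) = 1/√43 = 0.152499
z-limits: 0.775299 ± 1.960·0.152499 = 0.775299 ± 0.298898 = [0.476401, 1.074197]
ρ-limits: (tanh 0.476401, tanh 1.074197) = (0.443, 0.791)

(0.443, 0.791)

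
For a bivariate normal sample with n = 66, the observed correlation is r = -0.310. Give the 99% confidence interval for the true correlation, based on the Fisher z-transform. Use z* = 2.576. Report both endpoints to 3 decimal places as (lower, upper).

Fisher z: z_r = atanh(r) = ½·ln((1+(-0.310))/(1−(-0.310))) = -0.320545
SE(z) = 1/√(n−3) = 1/√63 = 0.125988
99% ⇒ z* = 2.576; margin = 2.576·0.125988 = 0.324545
CI on z-scale: (-0.645090, 0.004000)
Back-transform: tanh(-0.645090) = -0.568355, tanh(0.004000) = 0.004000

(-0.568, 0.004)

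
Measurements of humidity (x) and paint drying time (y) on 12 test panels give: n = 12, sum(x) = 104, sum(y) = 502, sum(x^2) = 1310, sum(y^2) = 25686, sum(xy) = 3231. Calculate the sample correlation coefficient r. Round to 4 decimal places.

-0.8091

S_xy = nΣxy − ΣxΣy = 12·3231 − 104·502 = 38772 − 52208 = -13436
S_xx = nΣx² − (Σx)² = 12·1310 − 104² = 15720 − 10816 = 4904
S_yy = nΣy² − (Σy)² = 12·25686 − 502² = 308232 − 252004 = 56228
r = S_xy / √(S_xx·S_yy) = -13436 / √(4904·56228) = -13436 / √275742112 = -13436 / 16605.4844 = -0.8091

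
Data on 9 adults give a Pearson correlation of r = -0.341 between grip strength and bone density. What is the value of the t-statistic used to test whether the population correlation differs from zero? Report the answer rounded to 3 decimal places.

-0.960

t = r·√(n−2) / √(1−r²) with r = -0.341, n = 9
  = -0.341·√7 / √(1 − 0.116281)
  = -0.341·2.645751 / 0.940063
  = -0.902201 / 0.940063 = -0.960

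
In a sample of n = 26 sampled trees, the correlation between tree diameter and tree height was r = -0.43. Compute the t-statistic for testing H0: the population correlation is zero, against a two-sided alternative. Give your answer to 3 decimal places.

-2.333

t = r·√(n−2) / √(1−r²) with r = -0.43, n = 26
  = -0.43·√24 / √(1 − 0.1849)
  = -0.43·4.898979 / 0.902829
  = -2.106561 / 0.902829 = -2.333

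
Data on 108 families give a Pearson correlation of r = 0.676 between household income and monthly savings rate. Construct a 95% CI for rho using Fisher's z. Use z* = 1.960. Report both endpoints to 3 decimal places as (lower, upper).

z_r = atanh(0.676) = 0.821711;  SE = 1/√(n−3) = 1/√105 = 0.097590
z-limits: 0.821711 ± 1.960·0.097590 = 0.821711 ± 0.191276 = [0.630435, 1.012987]
ρ-limits: (tanh 0.630435, tanh 1.012987) = (0.558, 0.767)

(0.558, 0.767)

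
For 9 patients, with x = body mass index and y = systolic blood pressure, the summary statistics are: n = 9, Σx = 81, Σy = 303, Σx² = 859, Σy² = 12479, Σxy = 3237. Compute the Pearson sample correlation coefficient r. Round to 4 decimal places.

Numerator: nΣxy − (Σx)(Σy) = 9·3237 − (81)(303) = 4590
Denominator: √[(nΣx²−(Σx)²)(nΣy²−(Σy)²)]
  nΣx²−(Σx)² = 9·859 − 6561 = 1170;  nΣy²−(Σy)² = 9·12479 − 91809 = 20502
  √(1170·20502) = √23987340 = 4897.6872
r = 4590 / 4897.6872 = 0.9372

0.9372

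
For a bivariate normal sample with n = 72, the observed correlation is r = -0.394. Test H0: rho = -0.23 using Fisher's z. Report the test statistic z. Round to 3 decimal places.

-1.515

Fisher z: atanh(-0.394) = -0.416526, atanh(-0.23) = -0.234189
z = (z_r − z_0)·√(n−3) = (-0.416526 − (-0.234189))·√69 = -0.182337 · 8.306624 = -1.515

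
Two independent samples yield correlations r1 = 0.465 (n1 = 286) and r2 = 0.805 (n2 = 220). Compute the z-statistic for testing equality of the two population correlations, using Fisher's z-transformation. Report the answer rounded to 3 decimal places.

z1 = atanh(0.465) = 0.503672,  z2 = atanh(0.805) = 1.112658
SE = √(1/(n1−3) + 1/(n2−3)) = √(1/283 + 1/217) = √(0.0035336 + 0.0046083) = √0.0081419 = 0.090232
z = (z1 − z2)/SE = (0.503672 − 1.112658) / 0.090232 = -0.608986 / 0.090232 = -6.749

-6.749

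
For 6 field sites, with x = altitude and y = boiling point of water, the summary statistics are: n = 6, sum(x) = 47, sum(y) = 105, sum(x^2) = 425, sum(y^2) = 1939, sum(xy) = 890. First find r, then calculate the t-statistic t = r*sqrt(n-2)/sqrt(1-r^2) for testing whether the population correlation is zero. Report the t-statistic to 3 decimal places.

3.877

S_xy = nΣxy − ΣxΣy = 6·890 − 47·105 = 5340 − 4935 = 405
S_xx = nΣx² − (Σx)² = 6·425 − 47² = 2550 − 2209 = 341
S_yy = nΣy² − (Σy)² = 6·1939 − 105² = 11634 − 11025 = 609
r = S_xy / √(S_xx·S_yy) = 405 / √(341·609) = 405 / √207669 = 405 / 455.7071 = 0.8887
t = r·√(n−2)/√(1−r²) = 0.8887·√4 / √(1−0.789788) = 1.777400 / 0.458489 = 3.877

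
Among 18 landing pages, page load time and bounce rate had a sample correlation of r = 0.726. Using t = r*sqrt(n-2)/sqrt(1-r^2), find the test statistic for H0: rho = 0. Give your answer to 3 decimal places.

4.223

1 − r² = 1 − 0.527076 = 0.472924;  √(1−r²) = 0.687695
√(n−2) = √16 = 4.000000
t = r·√(n−2)/√(1−r²) = 0.726 · 4.000000 / 0.687695 = 4.223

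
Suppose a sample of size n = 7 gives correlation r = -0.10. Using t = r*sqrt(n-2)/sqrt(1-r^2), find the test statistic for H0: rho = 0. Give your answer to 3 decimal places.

1 − r² = 1 − 0.0100 = 0.9900;  √(1−r²) = 0.994987
√(n−2) = √5 = 2.236068
t = r·√(n−2)/√(1−r²) = -0.10 · 2.236068 / 0.994987 = -0.225

-0.225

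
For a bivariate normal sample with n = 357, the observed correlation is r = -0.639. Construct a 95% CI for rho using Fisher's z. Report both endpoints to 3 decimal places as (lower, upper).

(-0.697, -0.573)

Fisher z: z_r = atanh(r) = ½·ln((1+(-0.639))/(1−(-0.639))) = -0.756482
SE(z) = 1/√(n−3) = 1/√354 = 0.053149
95% ⇒ z* = 1.960; margin = 1.960·0.053149 = 0.104172
CI on z-scale: (-0.860654, -0.652310)
Back-transform: tanh(-0.860654) = -0.696594, tanh(-0.652310) = -0.573223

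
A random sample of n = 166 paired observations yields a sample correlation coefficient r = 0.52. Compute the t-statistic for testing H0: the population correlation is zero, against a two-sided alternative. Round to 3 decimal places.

7.796

1 − r² = 1 − 0.2704 = 0.7296;  √(1−r²) = 0.854166
√(n−2) = √164 = 12.806248
t = r·√(n−2)/√(1−r²) = 0.52 · 12.806248 / 0.854166 = 7.796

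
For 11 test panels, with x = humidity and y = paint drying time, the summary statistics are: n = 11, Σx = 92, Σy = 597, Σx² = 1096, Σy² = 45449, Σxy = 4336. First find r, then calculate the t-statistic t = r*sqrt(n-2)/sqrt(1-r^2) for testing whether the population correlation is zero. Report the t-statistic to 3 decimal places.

-1.007

S_xy = nΣxy − ΣxΣy = 11·4336 − 92·597 = 47696 − 54924 = -7228
S_xx = nΣx² − (Σx)² = 11·1096 − 92² = 12056 − 8464 = 3592
S_yy = nΣy² − (Σy)² = 11·45449 − 597² = 499939 − 356409 = 143530
r = S_xy / √(S_xx·S_yy) = -7228 / √(3592·143530) = -7228 / √515559760 = -7228 / 22705.9411 = -0.3183
t = r·√(n−2)/√(1−r²) = -0.3183·√9 / √(1−0.101315) = -0.954900 / 0.947990 = -1.007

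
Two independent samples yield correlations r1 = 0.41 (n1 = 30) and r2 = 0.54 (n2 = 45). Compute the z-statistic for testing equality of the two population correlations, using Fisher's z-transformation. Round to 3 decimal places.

-0.683

Fisher z-transforms: z1 = atanh(0.41) = 0.435611, z2 = atanh(0.54) = 0.604156; difference d = -0.168545
Var(d) = 1/27 + 1/42 = 0.0370370 + 0.0238095 = 0.0608465
z = d/√Var(d) = -0.168545 / √0.0608465 = -0.168545 / 0.246671 = -0.683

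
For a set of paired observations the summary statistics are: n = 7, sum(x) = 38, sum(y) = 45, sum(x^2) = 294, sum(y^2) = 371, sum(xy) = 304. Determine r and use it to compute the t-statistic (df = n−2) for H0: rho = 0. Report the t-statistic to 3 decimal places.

S_xy = nΣxy − ΣxΣy = 7·304 − 38·45 = 2128 − 1710 = 418
S_xx = nΣx² − (Σx)² = 7·294 − 38² = 2058 − 1444 = 614
S_yy = nΣy² − (Σy)² = 7·371 − 45² = 2597 − 2025 = 572
r = S_xy / √(S_xx·S_yy) = 418 / √(614·572) = 418 / √351208 = 418 / 592.6280 = 0.7053
t = r·√(n−2)/√(1−r²) = 0.7053·√5 / √(1−0.497448) = 1.577099 / 0.708909 = 2.225

2.225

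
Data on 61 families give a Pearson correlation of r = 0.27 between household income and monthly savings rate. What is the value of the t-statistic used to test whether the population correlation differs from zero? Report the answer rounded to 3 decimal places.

2.154

t = r·√(n−2) / √(1−r²) with r = 0.27, n = 61
  = 0.27·√59 / √(1 − 0.0729)
  = 0.27·7.681146 / 0.962860
  = 2.073909 / 0.962860 = 2.154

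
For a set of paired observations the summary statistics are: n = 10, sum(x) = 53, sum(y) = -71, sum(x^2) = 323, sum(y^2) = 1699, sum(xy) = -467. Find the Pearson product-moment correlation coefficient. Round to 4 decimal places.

Numerator: nΣxy − (Σx)(Σy) = 10·(-467) − (53)(-71) = -907
Denominator: √[(nΣx²−(Σx)²)(nΣy²−(Σy)²)]
  nΣx²−(Σx)² = 10·323 − 2809 = 421;  nΣy²−(Σy)² = 10·1699 − 5041 = 11949
  √(421·11949) = √5030529 = 2242.8841
r = -907 / 2242.8841 = -0.4044

-0.4044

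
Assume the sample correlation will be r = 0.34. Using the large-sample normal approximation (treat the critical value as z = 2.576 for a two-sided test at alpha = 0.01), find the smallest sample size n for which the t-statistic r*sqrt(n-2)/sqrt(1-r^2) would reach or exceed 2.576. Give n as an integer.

Need r·√(n−2)/√(1−r²) ≥ 2.576
√(n−2) ≥ 2.576·√(1−0.1156) / 0.34 = 2.576·0.940425 / 0.34 = 7.1251
n−2 ≥ 50.7671  ⇒  n ≥ 52.7671
Smallest integer n = 53

53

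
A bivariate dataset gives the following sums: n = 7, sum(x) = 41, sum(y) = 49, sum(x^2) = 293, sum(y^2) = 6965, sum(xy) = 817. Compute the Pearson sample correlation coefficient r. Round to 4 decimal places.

0.8958

Numerator: nΣxy − (Σx)(Σy) = 7·817 − (41)(49) = 3710
Denominator: √[(nΣx²−(Σx)²)(nΣy²−(Σy)²)]
  nΣx²−(Σx)² = 7·293 − 1681 = 370;  nΣy²−(Σy)² = 7·6965 − 2401 = 46354
  √(370·46354) = √17150980 = 4141.3742
r = 3710 / 4141.3742 = 0.8958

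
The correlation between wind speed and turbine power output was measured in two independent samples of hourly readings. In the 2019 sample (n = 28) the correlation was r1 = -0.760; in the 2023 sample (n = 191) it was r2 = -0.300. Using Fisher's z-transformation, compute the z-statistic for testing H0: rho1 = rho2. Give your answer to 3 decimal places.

-3.226

Fisher z-transforms: z1 = atanh(-0.760) = -0.996215, z2 = atanh(-0.300) = -0.309520; difference d = -0.686695
Var(d) = 1/25 + 1/188 = 0.0400000 + 0.0053191 = 0.0453191
z = d/√Var(d) = -0.686695 / √0.0453191 = -0.686695 / 0.212883 = -3.226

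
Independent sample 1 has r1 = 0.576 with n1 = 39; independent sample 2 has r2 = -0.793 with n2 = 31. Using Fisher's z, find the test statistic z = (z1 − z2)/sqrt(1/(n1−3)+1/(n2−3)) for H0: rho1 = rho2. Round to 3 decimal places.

z1 = atanh(0.576) = 0.656456,  z2 = atanh(-0.793) = -1.079463
SE = √(1/(n1−3) + 1/(n2−3)) = √(1/36 + 1/28) = √(0.0277778 + 0.0357143) = √0.0634921 = 0.251976
z = (z1 − z2)/SE = (0.656456 − (-1.079463)) / 0.251976 = 1.735919 / 0.251976 = 6.889

6.889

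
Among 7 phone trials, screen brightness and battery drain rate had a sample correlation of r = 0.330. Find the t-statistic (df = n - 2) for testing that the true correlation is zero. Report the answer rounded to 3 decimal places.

t = r·√(n−2) / √(1−r²) with r = 0.330, n = 7
  = 0.330·√5 / √(1 − 0.108900)
  = 0.330·2.236068 / 0.943981
  = 0.737902 / 0.943981 = 0.782

0.782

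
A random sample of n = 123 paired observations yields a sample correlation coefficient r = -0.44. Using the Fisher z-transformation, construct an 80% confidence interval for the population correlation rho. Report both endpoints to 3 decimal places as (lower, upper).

z_r = atanh(-0.44) = -0.472231;  SE = 1/√(n−3) = 1/√120 = 0.091287
z-limits: -0.472231 ± 1.282·0.091287 = -0.472231 ± 0.117030 = [-0.589261, -0.355201]
ρ-limits: (tanh -0.589261, tanh -0.355201) = (-0.529, -0.341)

(-0.529, -0.341)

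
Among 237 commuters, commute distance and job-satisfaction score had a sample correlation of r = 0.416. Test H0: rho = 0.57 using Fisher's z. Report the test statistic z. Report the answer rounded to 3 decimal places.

z_r = atanh(0.416) = 0.442845,  z_0 = atanh(0.57) = 0.647523
SE = 1/√(n−3) = 1/√234 = 0.065372
z = (z_r − z_0)/SE = (0.442845 − 0.647523) / 0.065372 = -0.204678 / 0.065372 = -3.131

-3.131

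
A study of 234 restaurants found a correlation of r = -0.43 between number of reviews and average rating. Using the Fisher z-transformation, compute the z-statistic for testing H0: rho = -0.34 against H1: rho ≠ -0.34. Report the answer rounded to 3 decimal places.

z_r = atanh(-0.43) = -0.459897,  z_0 = atanh(-0.34) = -0.354093
SE = 1/√(n−3) = 1/√231 = 0.065795
z = (z_r − z_0)/SE = (-0.459897 − (-0.354093)) / 0.065795 = -0.105804 / 0.065795 = -1.608

-1.608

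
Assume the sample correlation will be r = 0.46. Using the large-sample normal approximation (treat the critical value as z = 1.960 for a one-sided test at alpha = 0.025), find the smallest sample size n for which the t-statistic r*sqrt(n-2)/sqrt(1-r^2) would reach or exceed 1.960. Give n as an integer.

Need r·√(n−2)/√(1−r²) ≥ 1.960
√(n−2) ≥ 1.960·√(1−0.2116) / 0.46 = 1.960·0.887919 / 0.46 = 3.7833
n−2 ≥ 14.3134  ⇒  n ≥ 16.3134
Smallest integer n = 17

17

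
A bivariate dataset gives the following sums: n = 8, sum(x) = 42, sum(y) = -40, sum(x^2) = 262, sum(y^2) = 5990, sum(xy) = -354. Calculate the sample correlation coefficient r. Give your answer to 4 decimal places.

S_xy = nΣxy − ΣxΣy = 8·(-354) − 42·(-40) = -2832 − (-1680) = -1152
S_xx = nΣx² − (Σx)² = 8·262 − 42² = 2096 − 1764 = 332
S_yy = nΣy² − (Σy)² = 8·5990 − (-40)² = 47920 − 1600 = 46320
r = S_xy / √(S_xx·S_yy) = -1152 / √(332·46320) = -1152 / √15378240 = -1152 / 3921.5099 = -0.2938

-0.2938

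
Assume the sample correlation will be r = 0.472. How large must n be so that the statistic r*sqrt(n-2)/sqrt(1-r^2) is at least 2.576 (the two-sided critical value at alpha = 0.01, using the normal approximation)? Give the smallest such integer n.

Need r·√(n−2)/√(1−r²) ≥ 2.576
√(n−2) ≥ 2.576·√(1−0.222784) / 0.472 = 2.576·0.881599 / 0.472 = 4.8114
n−2 ≥ 23.1496  ⇒  n ≥ 25.1496
Smallest integer n = 26

26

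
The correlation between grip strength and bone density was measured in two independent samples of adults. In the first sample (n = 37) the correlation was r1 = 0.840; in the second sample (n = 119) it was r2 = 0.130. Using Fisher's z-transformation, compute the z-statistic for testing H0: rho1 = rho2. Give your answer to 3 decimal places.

5.591

Fisher z-transforms: z1 = atanh(0.840) = 1.221174, z2 = atanh(0.130) = 0.130740; difference d = 1.090434
Var(d) = 1/34 + 1/116 = 0.0294118 + 0.0086207 = 0.0380325
z = d/√Var(d) = 1.090434 / √0.0380325 = 1.090434 / 0.195019 = 5.591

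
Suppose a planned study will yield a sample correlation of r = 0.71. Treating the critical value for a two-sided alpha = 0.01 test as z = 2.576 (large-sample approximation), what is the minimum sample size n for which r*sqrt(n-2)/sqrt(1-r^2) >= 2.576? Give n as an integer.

9

Need r·√(n−2)/√(1−r²) ≥ 2.576
√(n−2) ≥ 2.576·√(1−0.5041) / 0.71 = 2.576·0.704202 / 0.71 = 2.5550
n−2 ≥ 6.5280  ⇒  n ≥ 8.5280
Smallest integer n = 9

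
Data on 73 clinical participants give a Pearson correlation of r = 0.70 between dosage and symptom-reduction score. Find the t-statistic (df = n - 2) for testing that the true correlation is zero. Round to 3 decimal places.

8.259

1 − r² = 1 − 0.4900 = 0.5100;  √(1−r²) = 0.714143
√(n−2) = √71 = 8.426150
t = r·√(n−2)/√(1−r²) = 0.70 · 8.426150 / 0.714143 = 8.259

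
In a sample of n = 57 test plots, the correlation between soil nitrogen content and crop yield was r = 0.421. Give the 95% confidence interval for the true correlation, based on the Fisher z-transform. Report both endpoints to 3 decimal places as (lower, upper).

(0.180, 0.614)

z_r = atanh(0.421) = 0.448907;  SE = 1/√(n−3) = 1/√54 = 0.136083
z-limits: 0.448907 ± 1.960·0.136083 = 0.448907 ± 0.266723 = [0.182184, 0.715630]
ρ-limits: (tanh 0.182184, tanh 0.715630) = (0.180, 0.614)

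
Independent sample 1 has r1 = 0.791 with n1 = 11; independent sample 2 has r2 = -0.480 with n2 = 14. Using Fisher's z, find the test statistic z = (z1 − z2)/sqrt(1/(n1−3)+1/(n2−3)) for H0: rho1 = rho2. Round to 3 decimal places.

3.437

Fisher z-transforms: z1 = atanh(0.791) = 1.074098, z2 = atanh(-0.480) = -0.522984; difference d = 1.597082
Var(d) = 1/8 + 1/11 = 0.1250000 + 0.0909091 = 0.2159091
z = d/√Var(d) = 1.597082 / √0.2159091 = 1.597082 / 0.464660 = 3.437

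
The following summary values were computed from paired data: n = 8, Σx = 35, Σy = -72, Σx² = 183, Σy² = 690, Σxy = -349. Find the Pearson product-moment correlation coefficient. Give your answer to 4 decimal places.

S_xy = nΣxy − ΣxΣy = 8·(-349) − 35·(-72) = -2792 − (-2520) = -272
S_xx = nΣx² − (Σx)² = 8·183 − 35² = 1464 − 1225 = 239
S_yy = nΣy² − (Σy)² = 8·690 − (-72)² = 5520 − 5184 = 336
r = S_xy / √(S_xx·S_yy) = -272 / √(239·336) = -272 / √80304 = -272 / 283.3796 = -0.9598

-0.9598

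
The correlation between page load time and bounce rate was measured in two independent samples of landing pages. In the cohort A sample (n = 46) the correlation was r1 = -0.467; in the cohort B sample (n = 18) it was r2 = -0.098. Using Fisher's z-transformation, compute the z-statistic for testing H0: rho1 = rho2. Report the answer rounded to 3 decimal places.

z1 = atanh(-0.467) = -0.506227,  z2 = atanh(-0.098) = -0.098316
SE = √(1/(n1−3) + 1/(n2−3)) = √(1/43 + 1/15) = √(0.0232558 + 0.0666667) = √0.0899225 = 0.299871
z = (z1 − z2)/SE = (-0.506227 − (-0.098316)) / 0.299871 = -0.407911 / 0.299871 = -1.360

-1.360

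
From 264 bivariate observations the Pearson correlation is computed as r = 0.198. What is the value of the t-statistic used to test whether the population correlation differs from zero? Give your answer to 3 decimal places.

3.270

t = r·√(n−2) / √(1−r²) with r = 0.198, n = 264
  = 0.198·√262 / √(1 − 0.039204)
  = 0.198·16.186414 / 0.980202
  = 3.204910 / 0.980202 = 3.270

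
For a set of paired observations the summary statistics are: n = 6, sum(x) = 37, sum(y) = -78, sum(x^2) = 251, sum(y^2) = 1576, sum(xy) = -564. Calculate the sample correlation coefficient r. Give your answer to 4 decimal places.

-0.7327

Numerator: nΣxy − (Σx)(Σy) = 6·(-564) − (37)(-78) = -498
Denominator: √[(nΣx²−(Σx)²)(nΣy²−(Σy)²)]
  nΣx²−(Σx)² = 6·251 − 1369 = 137;  nΣy²−(Σy)² = 6·1576 − 6084 = 3372
  √(137·3372) = √461964 = 679.6793
r = -498 / 679.6793 = -0.7327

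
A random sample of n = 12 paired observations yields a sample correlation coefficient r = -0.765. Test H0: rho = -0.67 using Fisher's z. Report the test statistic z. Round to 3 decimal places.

z_r = atanh(-0.765) = -1.008160,  z_0 = atanh(-0.67) = -0.810743
SE = 1/√(n−3) = 1/√9 = 0.333333
z = (z_r − z_0)/SE = (-1.008160 − (-0.810743)) / 0.333333 = -0.197417 / 0.333333 = -0.592

-0.592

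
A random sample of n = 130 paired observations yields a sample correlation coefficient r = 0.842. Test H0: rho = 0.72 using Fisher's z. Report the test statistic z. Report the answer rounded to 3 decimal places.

3.610

z_r = atanh(0.842) = 1.228006,  z_0 = atanh(0.72) = 0.907645
SE = 1/√(n−3) = 1/√127 = 0.088736
z = (z_r − z_0)/SE = (1.228006 − 0.907645) / 0.088736 = 0.320361 / 0.088736 = 3.610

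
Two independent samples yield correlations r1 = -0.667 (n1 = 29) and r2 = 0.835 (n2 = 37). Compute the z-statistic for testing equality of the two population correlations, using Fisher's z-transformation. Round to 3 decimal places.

-7.714

Fisher z-transforms: z1 = atanh(-0.667) = -0.805319, z2 = atanh(0.835) = 1.204427; difference d = -2.009746
Var(d) = 1/26 + 1/34 = 0.0384615 + 0.0294118 = 0.0678733
z = d/√Var(d) = -2.009746 / √0.0678733 = -2.009746 / 0.260525 = -7.714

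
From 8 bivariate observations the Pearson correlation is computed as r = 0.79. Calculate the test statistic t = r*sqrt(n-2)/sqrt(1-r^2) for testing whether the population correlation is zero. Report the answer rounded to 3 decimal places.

1 − r² = 1 − 0.6241 = 0.3759;  √(1−r²) = 0.613107
√(n−2) = √6 = 2.449490
t = r·√(n−2)/√(1−r²) = 0.79 · 2.449490 / 0.613107 = 3.156

3.156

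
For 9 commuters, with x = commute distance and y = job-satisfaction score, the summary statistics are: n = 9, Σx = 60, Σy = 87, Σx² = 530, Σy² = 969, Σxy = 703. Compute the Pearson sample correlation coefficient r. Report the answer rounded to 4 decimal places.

0.9535

Numerator: nΣxy − (Σx)(Σy) = 9·703 − (60)(87) = 1107
Denominator: √[(nΣx²−(Σx)²)(nΣy²−(Σy)²)]
  nΣx²−(Σx)² = 9·530 − 3600 = 1170;  nΣy²−(Σy)² = 9·969 − 7569 = 1152
  √(1170·1152) = √1347840 = 1160.9651
r = 1107 / 1160.9651 = 0.9535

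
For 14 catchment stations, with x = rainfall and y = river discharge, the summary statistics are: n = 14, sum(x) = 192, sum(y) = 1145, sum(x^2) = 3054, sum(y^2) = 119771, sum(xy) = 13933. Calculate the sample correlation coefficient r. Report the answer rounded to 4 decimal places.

-0.5337

S_xy = nΣxy − ΣxΣy = 14·13933 − 192·1145 = 195062 − 219840 = -24778
S_xx = nΣx² − (Σx)² = 14·3054 − 192² = 42756 − 36864 = 5892
S_yy = nΣy² − (Σy)² = 14·119771 − 1145² = 1676794 − 1311025 = 365769
r = S_xy / √(S_xx·S_yy) = -24778 / √(5892·365769) = -24778 / √2155110948 = -24778 / 46423.1725 = -0.5337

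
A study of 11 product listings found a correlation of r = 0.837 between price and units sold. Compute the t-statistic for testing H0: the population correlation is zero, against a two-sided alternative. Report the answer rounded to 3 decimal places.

4.589

t = r·√(n−2) / √(1−r²) with r = 0.837, n = 11
  = 0.837·√9 / √(1 − 0.700569)
  = 0.837·3.000000 / 0.547203
  = 2.511000 / 0.547203 = 4.589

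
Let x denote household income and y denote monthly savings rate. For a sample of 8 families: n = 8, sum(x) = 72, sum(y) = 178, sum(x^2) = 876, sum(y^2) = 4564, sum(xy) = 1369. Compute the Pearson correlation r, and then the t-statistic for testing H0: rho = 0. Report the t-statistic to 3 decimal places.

-1.977

Numerator: nΣxy − (Σx)(Σy) = 8·1369 − (72)(178) = -1864
Denominator: √[(nΣx²−(Σx)²)(nΣy²−(Σy)²)]
  nΣx²−(Σx)² = 8·876 − 5184 = 1824;  nΣy²−(Σy)² = 8·4564 − 31684 = 4828
  √(1824·4828) = √8806272 = 2967.5364
r = -1864 / 2967.5364 = -0.6281
t = r·√(n−2)/√(1−r²) = -0.6281·√6 / √(1−0.394510) = -1.538525 / 0.778132 = -1.977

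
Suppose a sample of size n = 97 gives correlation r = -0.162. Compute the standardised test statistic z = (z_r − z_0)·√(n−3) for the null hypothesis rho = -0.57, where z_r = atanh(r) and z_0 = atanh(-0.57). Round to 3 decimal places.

z_r = atanh(-0.162) = -0.163440,  z_0 = atanh(-0.57) = -0.647523
SE = 1/√(n−3) = 1/√94 = 0.103142
z = (z_r − z_0)/SE = (-0.163440 − (-0.647523)) / 0.103142 = 0.484083 / 0.103142 = 4.693

4.693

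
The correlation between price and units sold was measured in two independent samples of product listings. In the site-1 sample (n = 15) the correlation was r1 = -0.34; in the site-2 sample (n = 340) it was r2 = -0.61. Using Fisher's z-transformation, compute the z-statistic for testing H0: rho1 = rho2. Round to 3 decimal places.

1.208

z1 = atanh(-0.34) = -0.354093,  z2 = atanh(-0.61) = -0.708921
SE = √(1/(n1−3) + 1/(n2−3)) = √(1/12 + 1/337) = √(0.0833333 + 0.0029674) = √0.0863007 = 0.293770
z = (z1 − z2)/SE = (-0.354093 − (-0.708921)) / 0.293770 = 0.354828 / 0.293770 = 1.208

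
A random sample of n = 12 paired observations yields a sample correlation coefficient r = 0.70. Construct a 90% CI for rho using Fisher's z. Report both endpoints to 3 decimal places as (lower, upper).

(0.309, 0.889)

z_r = atanh(0.70) = 0.867301;  SE = 1/√(n−3) = 1/√9 = 0.333333
z-limits: 0.867301 ± 1.645·0.333333 = 0.867301 ± 0.548333 = [0.318968, 1.415634]
ρ-limits: (tanh 0.318968, tanh 1.415634) = (0.309, 0.889)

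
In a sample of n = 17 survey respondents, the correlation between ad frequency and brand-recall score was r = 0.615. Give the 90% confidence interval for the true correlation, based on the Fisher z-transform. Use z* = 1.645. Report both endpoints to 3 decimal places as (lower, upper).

z_r = atanh(0.615) = 0.716923;  SE = 1/√(n−3) = 1/√14 = 0.267261
z-limits: 0.716923 ± 1.645·0.267261 = 0.716923 ± 0.439644 = [0.277279, 1.156567]
ρ-limits: (tanh 0.277279, tanh 1.156567) = (0.270, 0.820)

(0.270, 0.820)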